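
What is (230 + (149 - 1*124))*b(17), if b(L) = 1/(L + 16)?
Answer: 85/11 ≈ 7.7273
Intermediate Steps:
b(L) = 1/(16 + L)
(230 + (149 - 1*124))*b(17) = (230 + (149 - 1*124))/(16 + 17) = (230 + (149 - 124))/33 = (230 + 25)*(1/33) = 255*(1/33) = 85/11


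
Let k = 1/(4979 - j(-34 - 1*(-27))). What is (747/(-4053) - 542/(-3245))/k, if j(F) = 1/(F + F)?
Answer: -480110131/5579630 ≈ -86.047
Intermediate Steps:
j(F) = 1/(2*F)
k = 14/69707 (k = 1/(4979 - 1/(2*(-34 - 1*(-27)))) = 1/(4979 - 1/(2*(-34 + 27))) = 1/(4979 - 1/(2*(-7))) = 1/(4979 - (-1)/(2*7)) = 1/(4979 - 1*(-1/14)) = 1/(4979 + 1/14) = 1/(69707/14) = 14/69707 ≈ 0.00020084)
(747/(-4053) - 542/(-3245))/k = (747/(-4053) - 542/(-3245))/(14/69707) = (747*(-1/4053) - 542*(-1/3245))*(69707/14) = (-249/1351 + 542/3245)*(69707/14) = -75763/4383995*69707/14 = -480110131/5579630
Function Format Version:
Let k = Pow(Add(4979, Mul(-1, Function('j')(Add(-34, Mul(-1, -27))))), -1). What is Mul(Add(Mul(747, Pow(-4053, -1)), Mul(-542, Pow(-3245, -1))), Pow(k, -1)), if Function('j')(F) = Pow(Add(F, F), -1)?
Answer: Rational(-480110131, 5579630) ≈ -86.047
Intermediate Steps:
Function('j')(F) = Mul(Rational(1, 2), Pow(F, -1)) (Function('j')(F) = Pow(Mul(2, F), -1) = Mul(Rational(1, 2), Pow(F, -1)))
k = Rational(14, 69707) (k = Pow(Add(4979, Mul(-1, Mul(Rational(1, 2), Pow(Add(-34, Mul(-1, -27)), -1)))), -1) = Pow(Add(4979, Mul(-1, Mul(Rational(1, 2), Pow(Add(-34, 27), -1)))), -1) = Pow(Add(4979, Mul(-1, Mul(Rational(1, 2), Pow(-7, -1)))), -1) = Pow(Add(4979, Mul(-1, Mul(Rational(1, 2), Rational(-1, 7)))), -1) = Pow(Add(4979, Mul(-1, Rational(-1, 14))), -1) = Pow(Add(4979, Rational(1, 14)), -1) = Pow(Rational(69707, 14), -1) = Rational(14, 69707) ≈ 0.00020084)
Mul(Add(Mul(747, Pow(-4053, -1)), Mul(-542, Pow(-3245, -1))), Pow(k, -1)) = Mul(Add(Mul(747, Pow(-4053, -1)), Mul(-542, Pow(-3245, -1))), Pow(Rational(14, 69707), -1)) = Mul(Add(Mul(747, Rational(-1, 4053)), Mul(-542, Rational(-1, 3245))), Rational(69707, 14)) = Mul(Add(Rational(-249, 1351), Rational(542, 3245)), Rational(69707, 14)) = Mul(Rational(-75763, 4383995), Rational(69707, 14)) = Rational(-480110131, 5579630)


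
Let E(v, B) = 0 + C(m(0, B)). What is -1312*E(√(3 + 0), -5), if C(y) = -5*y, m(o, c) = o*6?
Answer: 0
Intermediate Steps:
m(o, c) = 6*o
E(v, B) = 0 (E(v, B) = 0 - 30*0 = 0 - 5*0 = 0 + 0 = 0)
-1312*E(√(3 + 0), -5) = -1312*0 = 0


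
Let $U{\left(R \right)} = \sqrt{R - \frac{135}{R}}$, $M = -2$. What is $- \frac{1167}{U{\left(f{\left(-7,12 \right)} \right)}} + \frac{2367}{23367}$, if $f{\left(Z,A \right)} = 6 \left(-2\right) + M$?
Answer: $\frac{789}{7789} + \frac{1167 i \sqrt{854}}{61} \approx 0.1013 + 559.08 i$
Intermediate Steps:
$f{\left(Z,A \right)} = -14$ ($f{\left(Z,A \right)} = 6 \left(-2\right) - 2 = -12 - 2 = -14$)
$- \frac{1167}{U{\left(f{\left(-7,12 \right)} \right)}} + \frac{2367}{23367} = - \frac{1167}{\sqrt{-14 - \frac{135}{-14}}} + \frac{2367}{23367} = - \frac{1167}{\sqrt{-14 - - \frac{135}{14}}} + 2367 \cdot \frac{1}{23367} = - \frac{1167}{\sqrt{-14 + \frac{135}{14}}} + \frac{789}{7789} = - \frac{1167}{\sqrt{- \frac{61}{14}}} + \frac{789}{7789} = - \frac{1167}{\frac{1}{14} i \sqrt{854}} + \frac{789}{7789} = - 1167 \left(- \frac{i \sqrt{854}}{61}\right) + \frac{789}{7789} = \frac{1167 i \sqrt{854}}{61} + \frac{789}{7789} = \frac{789}{7789} + \frac{1167 i \sqrt{854}}{61}$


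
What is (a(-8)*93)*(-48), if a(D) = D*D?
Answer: -285696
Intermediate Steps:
a(D) = D**2
(a(-8)*93)*(-48) = ((-8)**2*93)*(-48) = (64*93)*(-48) = 5952*(-48) = -285696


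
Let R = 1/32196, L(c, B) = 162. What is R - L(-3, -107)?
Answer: -5215751/32196 ≈ -162.00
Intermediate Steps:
R = 1/32196 ≈ 3.1060e-5
R - L(-3, -107) = 1/32196 - 1*162 = 1/32196 - 162 = -5215751/32196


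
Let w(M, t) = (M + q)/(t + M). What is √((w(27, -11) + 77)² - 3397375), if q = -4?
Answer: 5*I*√34726119/16 ≈ 1841.5*I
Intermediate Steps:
w(M, t) = (-4 + M)/(M + t) (w(M, t) = (M - 4)/(t + M) = (-4 + M)/(M + t))
√((w(27, -11) + 77)² - 3397375) = √(((-4 + 27)/(27 - 11) + 77)² - 3397375) = √((23/16 + 77)² - 3397375) = √((1255/16)² - 3397375) = √(1575025/256 - 3397375) = √(-868152975/256) = 5*I*√34726119/16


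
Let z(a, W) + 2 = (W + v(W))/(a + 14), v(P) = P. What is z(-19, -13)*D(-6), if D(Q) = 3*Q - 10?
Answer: -448/5 ≈ -89.600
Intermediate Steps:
D(Q) = -10 + 3*Q
z(a, W) = -2 + 2*W/(14 + a) (z(a, W) = -2 + (W + W)/(a + 14) = -2 + (2*W)/(14 + a) = -2 + 2*W/(14 + a))
z(-19, -13)*D(-6) = (2*(-14 - 13 - 1*(-19))/(14 - 19))*(-10 + 3*(-6)) = (2*(-14 - 13 + 19)/(-5))*(-10 - 18) = (2*(-⅕)*(-8))*(-28) = (16/5)*(-28) = -448/5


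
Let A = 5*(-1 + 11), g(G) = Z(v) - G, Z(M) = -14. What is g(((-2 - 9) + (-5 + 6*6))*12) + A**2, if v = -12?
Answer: 2246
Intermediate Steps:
g(G) = -14 - G
A = 50 (A = 5*10 = 50)
g(((-2 - 9) + (-5 + 6*6))*12) + A**2 = (-14 - ((-2 - 9) + (-5 + 6*6))*12) + 50**2 = (-14 - (-11 + (-5 + 36))*12) + 2500 = (-14 - (-11 + 31)*12) + 2500 = (-14 - 20*12) + 2500 = (-14 - 1*240) + 2500 = (-14 - 240) + 2500 = -254 + 2500 = 2246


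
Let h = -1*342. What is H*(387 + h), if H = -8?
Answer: -360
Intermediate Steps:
h = -342
H*(387 + h) = -8*(387 - 342) = -8*45 = -360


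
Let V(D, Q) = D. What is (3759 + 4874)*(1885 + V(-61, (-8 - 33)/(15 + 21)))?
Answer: 15746592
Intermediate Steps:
(3759 + 4874)*(1885 + V(-61, (-8 - 33)/(15 + 21))) = (3759 + 4874)*(1885 - 61) = 8633*1824 = 15746592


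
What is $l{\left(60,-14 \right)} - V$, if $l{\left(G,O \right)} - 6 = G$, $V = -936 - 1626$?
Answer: $2628$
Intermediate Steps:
$V = -2562$
$l{\left(G,O \right)} = 6 + G$
$l{\left(60,-14 \right)} - V = \left(6 + 60\right) - -2562 = 66 + 2562 = 2628$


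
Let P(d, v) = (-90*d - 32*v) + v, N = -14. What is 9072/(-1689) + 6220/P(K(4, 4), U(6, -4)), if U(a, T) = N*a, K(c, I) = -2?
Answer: -1229239/391848 ≈ -3.1370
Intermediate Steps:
U(a, T) = -14*a
P(d, v) = -90*d - 31*v
9072/(-1689) + 6220/P(K(4, 4), U(6, -4)) = 9072/(-1689) + 6220/(-90*(-2) - (-434)*6) = 9072*(-1/1689) + 6220/(180 - 31*(-84)) = -3024/563 + 6220/(180 + 2604) = -3024/563 + 6220/2784 = -3024/563 + 6220*(1/2784) = -3024/563 + 1555/696 = -1229239/391848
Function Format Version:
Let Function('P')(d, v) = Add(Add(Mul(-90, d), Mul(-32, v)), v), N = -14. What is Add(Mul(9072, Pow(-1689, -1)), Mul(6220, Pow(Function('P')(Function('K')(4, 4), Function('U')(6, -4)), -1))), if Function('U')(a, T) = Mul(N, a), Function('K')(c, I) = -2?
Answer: Rational(-1229239, 391848) ≈ -3.1370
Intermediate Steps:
Function('U')(a, T) = Mul(-14, a)
Function('P')(d, v) = Add(Mul(-90, d), Mul(-31, v))
Add(Mul(9072, Pow(-1689, -1)), Mul(6220, Pow(Function('P')(Function('K')(4, 4), Function('U')(6, -4)), -1))) = Add(Mul(9072, Pow(-1689, -1)), Mul(6220, Pow(Add(Mul(-90, -2), Mul(-31, Mul(-14, 6))), -1))) = Add(Mul(9072, Rational(-1, 1689)), Mul(6220, Pow(Add(180, Mul(-31, -84)), -1))) = Add(Rational(-3024, 563), Mul(6220, Pow(Add(180, 2604), -1))) = Add(Rational(-3024, 563), Mul(6220, Pow(2784, -1))) = Add(Rational(-3024, 563), Mul(6220, Rational(1, 2784))) = Add(Rational(-3024, 563), Rational(1555, 696)) = Rational(-1229239, 391848)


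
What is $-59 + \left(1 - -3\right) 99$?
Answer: $337$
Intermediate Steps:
$-59 + \left(1 - -3\right) 99 = -59 + \left(1 + 3\right) 99 = -59 + 4 \cdot 99 = -59 + 396 = 337$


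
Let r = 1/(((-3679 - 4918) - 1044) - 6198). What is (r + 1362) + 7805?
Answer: 145196112/15839 ≈ 9167.0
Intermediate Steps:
r = -1/15839 (r = 1/((-8597 - 1044) - 6198) = 1/(-9641 - 6198) = 1/(-15839) = -1/15839 ≈ -6.3135e-5)
(r + 1362) + 7805 = (-1/15839 + 1362) + 7805 = 21572717/15839 + 7805 = 145196112/15839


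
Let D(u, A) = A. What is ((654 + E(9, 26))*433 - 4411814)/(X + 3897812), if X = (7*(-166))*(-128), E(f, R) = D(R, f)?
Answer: -4124735/4046548 ≈ -1.0193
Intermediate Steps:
E(f, R) = f
X = 148736 (X = -1162*(-128) = 148736)
((654 + E(9, 26))*433 - 4411814)/(X + 3897812) = ((654 + 9)*433 - 4411814)/(148736 + 3897812) = (663*433 - 4411814)/4046548 = (287079 - 4411814)*(1/4046548) = -4124735*1/4046548 = -4124735/4046548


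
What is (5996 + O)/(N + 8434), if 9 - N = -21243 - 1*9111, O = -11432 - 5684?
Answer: -11120/38797 ≈ -0.28662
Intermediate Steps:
O = -17116
N = 30363 (N = 9 - (-21243 - 1*9111) = 9 - (-21243 - 9111) = 9 - 1*(-30354) = 9 + 30354 = 30363)
(5996 + O)/(N + 8434) = (5996 - 17116)/(30363 + 8434) = -11120/38797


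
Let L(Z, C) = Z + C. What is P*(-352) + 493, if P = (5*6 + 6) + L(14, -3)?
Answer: -16051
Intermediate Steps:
L(Z, C) = C + Z
P = 47 (P = (5*6 + 6) + (-3 + 14) = (30 + 6) + 11 = 36 + 11 = 47)
P*(-352) + 493 = 47*(-352) + 493 = -16544 + 493 = -16051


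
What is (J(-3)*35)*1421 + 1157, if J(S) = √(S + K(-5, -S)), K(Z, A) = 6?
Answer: 1157 + 49735*√3 ≈ 87301.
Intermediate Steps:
J(S) = √(6 + S) (J(S) = √(S + 6) = √(6 + S))
(J(-3)*35)*1421 + 1157 = (√(6 - 3)*35)*1421 + 1157 = (√3*35)*1421 + 1157 = (35*√3)*1421 + 1157 = 49735*√3 + 1157 = 1157 + 49735*√3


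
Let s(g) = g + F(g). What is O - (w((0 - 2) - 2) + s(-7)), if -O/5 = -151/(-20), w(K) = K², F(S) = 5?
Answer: -207/4 ≈ -51.750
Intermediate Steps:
s(g) = 5 + g (s(g) = g + 5 = 5 + g)
O = -151/4 (O = -(-755)/(-20) = -(-755)*(-1)/20 = -5*151/20 = -151/4 ≈ -37.750)
O - (w((0 - 2) - 2) + s(-7)) = -151/4 - (((0 - 2) - 2)² + (5 - 7)) = -151/4 - ((-2 - 2)² - 2) = -151/4 - ((-4)² - 2) = -151/4 - (16 - 2) = -151/4 - 1*14 = -151/4 - 14 = -207/4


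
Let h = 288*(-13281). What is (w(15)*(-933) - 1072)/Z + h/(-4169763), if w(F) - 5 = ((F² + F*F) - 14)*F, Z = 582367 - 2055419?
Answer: 3455709226583/682475302964 ≈ 5.0635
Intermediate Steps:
Z = -1473052
h = -3824928
w(F) = 5 + F*(-14 + 2*F²) (w(F) = 5 + ((F² + F*F) - 14)*F = 5 + ((F² + F²) - 14)*F = 5 + (2*F² - 14)*F = 5 + (-14 + 2*F²)*F = 5 + F*(-14 + 2*F²))
(w(15)*(-933) - 1072)/Z + h/(-4169763) = ((5 - 14*15 + 2*15³)*(-933) - 1072)/(-1473052) - 3824928/(-4169763) = ((5 - 210 + 2*3375)*(-933) - 1072)*(-1/1473052) - 3824928*(-1/4169763) = ((5 - 210 + 6750)*(-933) - 1072)*(-1/1473052) + 424992/463307 = (6545*(-933) - 1072)*(-1/1473052) + 424992/463307 = (-6106485 - 1072)*(-1/1473052) + 424992/463307 = -6107557*(-1/1473052) + 424992/463307 = 6107557/1473052 + 424992/463307 = 3455709226583/682475302964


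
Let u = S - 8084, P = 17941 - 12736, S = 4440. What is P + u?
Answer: 1561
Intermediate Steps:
P = 5205
u = -3644 (u = 4440 - 8084 = -3644)
P + u = 5205 - 3644 = 1561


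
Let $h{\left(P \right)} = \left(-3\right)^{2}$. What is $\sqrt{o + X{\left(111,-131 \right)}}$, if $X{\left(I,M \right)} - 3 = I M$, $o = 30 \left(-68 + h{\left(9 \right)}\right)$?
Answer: $6 i \sqrt{453} \approx 127.7 i$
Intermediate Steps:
$h{\left(P \right)} = 9$
$o = -1770$ ($o = 30 \left(-68 + 9\right) = 30 \left(-59\right) = -1770$)
$X{\left(I,M \right)} = 3 + I M$
$\sqrt{o + X{\left(111,-131 \right)}} = \sqrt{-1770 + \left(3 + 111 \left(-131\right)\right)} = \sqrt{-1770 + \left(3 - 14541\right)} = \sqrt{-1770 - 14538} = \sqrt{-16308} = 6 i \sqrt{453}$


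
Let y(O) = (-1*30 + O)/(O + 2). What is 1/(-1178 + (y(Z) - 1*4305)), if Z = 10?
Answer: -3/16454 ≈ -0.00018233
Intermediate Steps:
y(O) = (-30 + O)/(2 + O)
1/(-1178 + (y(Z) - 1*4305)) = 1/(-1178 + ((-30 + 10)/(2 + 10) - 1*4305)) = 1/(-1178 + (-20/12 - 4305)) = 1/(-1178 + ((1/12)*(-20) - 4305)) = 1/(-1178 + (-5/3 - 4305)) = 1/(-1178 - 12920/3) = 1/(-16454/3) = -3/16454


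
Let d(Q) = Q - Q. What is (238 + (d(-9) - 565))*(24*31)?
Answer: -243288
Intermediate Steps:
d(Q) = 0
(238 + (d(-9) - 565))*(24*31) = (238 + (0 - 565))*(24*31) = (238 - 565)*744 = -327*744 = -243288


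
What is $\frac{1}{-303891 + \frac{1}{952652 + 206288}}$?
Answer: $- \frac{1158940}{352191435539} \approx -3.2907 \cdot 10^{-6}$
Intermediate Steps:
$\frac{1}{-303891 + \frac{1}{952652 + 206288}} = \frac{1}{-303891 + \frac{1}{1158940}} = \frac{1}{- \frac{352191435539}{1158940}} = - \frac{1158940}{352191435539}$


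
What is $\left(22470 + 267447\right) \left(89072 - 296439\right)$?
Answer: $-60119218539$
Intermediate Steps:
$\left(22470 + 267447\right) \left(89072 - 296439\right) = 289917 \left(-207367\right) = -60119218539$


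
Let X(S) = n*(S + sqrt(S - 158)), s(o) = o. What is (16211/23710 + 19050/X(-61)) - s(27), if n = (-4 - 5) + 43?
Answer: -5556887657/158809580 - 1905*I*sqrt(219)/13396 ≈ -34.991 - 2.1045*I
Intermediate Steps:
n = 34 (n = -9 + 43 = 34)
X(S) = 34*S + 34*sqrt(-158 + S) (X(S) = 34*(S + sqrt(S - 158)) = 34*(S + sqrt(-158 + S)) = 34*S + 34*sqrt(-158 + S))
(16211/23710 + 19050/X(-61)) - s(27) = (16211/23710 + 19050/(34*(-61) + 34*sqrt(-158 - 61))) - 1*27 = (16211*(1/23710) + 19050/(-2074 + 34*sqrt(-219))) - 27 = (16211/23710 + 19050/(-2074 + 34*(I*sqrt(219)))) - 27 = (16211/23710 + 19050/(-2074 + 34*I*sqrt(219))) - 27 = -623959/23710 + 19050/(-2074 + 34*I*sqrt(219))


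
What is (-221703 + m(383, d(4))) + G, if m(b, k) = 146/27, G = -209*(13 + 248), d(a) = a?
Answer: -7458658/27 ≈ -2.7625e+5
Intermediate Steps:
G = -54549 (G = -209*261 = -54549)
m(b, k) = 146/27 (m(b, k) = 146*(1/27) = 146/27)
(-221703 + m(383, d(4))) + G = (-221703 + 146/27) - 54549 = -5985835/27 - 54549 = -7458658/27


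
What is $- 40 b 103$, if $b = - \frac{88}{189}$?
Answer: $\frac{362560}{189} \approx 1918.3$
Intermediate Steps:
$b = - \frac{88}{189}$ ($b = \left(-88\right) \frac{1}{189} = - \frac{88}{189} \approx -0.46561$)
$- 40 b 103 = \left(-40\right) \left(- \frac{88}{189}\right) 103 = \frac{3520}{189} \cdot 103 = \frac{362560}{189}$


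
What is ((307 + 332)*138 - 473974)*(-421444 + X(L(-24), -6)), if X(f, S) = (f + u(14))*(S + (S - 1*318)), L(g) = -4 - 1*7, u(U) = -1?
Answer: 161061987328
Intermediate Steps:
L(g) = -11 (L(g) = -4 - 7 = -11)
X(f, S) = (-1 + f)*(-318 + 2*S) (X(f, S) = (f - 1)*(S + (S - 1*318)) = (-1 + f)*(S + (S - 318)) = (-1 + f)*(S + (-318 + S)) = (-1 + f)*(-318 + 2*S))
((307 + 332)*138 - 473974)*(-421444 + X(L(-24), -6)) = ((307 + 332)*138 - 473974)*(-421444 + (318 - 318*(-11) - 2*(-6) + 2*(-6)*(-11))) = (639*138 - 473974)*(-421444 + (318 + 3498 + 12 + 132)) = (88182 - 473974)*(-421444 + 3960) = -385792*(-417484) = 161061987328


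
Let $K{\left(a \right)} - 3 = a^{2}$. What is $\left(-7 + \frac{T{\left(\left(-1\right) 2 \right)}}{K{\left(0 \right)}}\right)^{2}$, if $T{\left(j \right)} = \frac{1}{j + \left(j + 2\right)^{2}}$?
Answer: $\frac{1849}{36} \approx 51.361$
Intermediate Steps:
$K{\left(a \right)} = 3 + a^{2}$
$T{\left(j \right)} = \frac{1}{j + \left(2 + j\right)^{2}}$
$\left(-7 + \frac{T{\left(\left(-1\right) 2 \right)}}{K{\left(0 \right)}}\right)^{2} = \left(-7 + \frac{1}{\left(\left(-1\right) 2 + \left(2 - 2\right)^{2}\right) \left(3 + 0^{2}\right)}\right)^{2} = \left(-7 + \frac{1}{\left(-2 + \left(2 - 2\right)^{2}\right) \left(3 + 0\right)}\right)^{2} = \left(-7 + \frac{1}{\left(-2 + 0^{2}\right) 3}\right)^{2} = \left(-7 + \frac{1}{-2 + 0} \cdot \frac{1}{3}\right)^{2} = \left(-7 + \frac{1}{-2} \cdot \frac{1}{3}\right)^{2} = \left(-7 - \frac{1}{6}\right)^{2} = \left(- \frac{43}{6}\right)^{2} = \frac{1849}{36}$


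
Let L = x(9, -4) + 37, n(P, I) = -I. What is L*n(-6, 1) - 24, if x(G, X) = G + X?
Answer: -66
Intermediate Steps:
L = 42 (L = (9 - 4) + 37 = 5 + 37 = 42)
L*n(-6, 1) - 24 = 42*(-1*1) - 24 = 42*(-1) - 24 = -42 - 24 = -66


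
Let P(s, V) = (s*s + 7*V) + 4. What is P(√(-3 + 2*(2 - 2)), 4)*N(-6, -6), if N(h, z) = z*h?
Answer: 1044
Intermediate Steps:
N(h, z) = h*z
P(s, V) = 4 + s² + 7*V (P(s, V) = (s² + 7*V) + 4 = 4 + s² + 7*V)
P(√(-3 + 2*(2 - 2)), 4)*N(-6, -6) = (4 + (√(-3 + 2*(2 - 2)))² + 7*4)*(-6*(-6)) = (4 + (√(-3 + 2*0))² + 28)*36 = (4 + (√(-3 + 0))² + 28)*36 = (4 + (√(-3))² + 28)*36 = (4 + (I*√3)² + 28)*36 = (4 - 3 + 28)*36 = 29*36 = 1044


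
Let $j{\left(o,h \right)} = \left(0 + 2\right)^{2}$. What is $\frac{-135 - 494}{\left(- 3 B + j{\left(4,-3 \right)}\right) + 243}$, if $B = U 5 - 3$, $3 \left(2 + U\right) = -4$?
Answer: $- \frac{37}{18} \approx -2.0556$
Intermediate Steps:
$U = - \frac{10}{3}$ ($U = -2 + \frac{1}{3} \left(-4\right) = -2 - \frac{4}{3} = - \frac{10}{3} \approx -3.3333$)
$j{\left(o,h \right)} = 4$ ($j{\left(o,h \right)} = 2^{2} = 4$)
$B = - \frac{59}{3}$ ($B = \left(- \frac{10}{3}\right) 5 - 3 = - \frac{50}{3} - 3 = - \frac{59}{3} \approx -19.667$)
$\frac{-135 - 494}{\left(- 3 B + j{\left(4,-3 \right)}\right) + 243} = \frac{-135 - 494}{\left(\left(-3\right) \left(- \frac{59}{3}\right) + 4\right) + 243} = - \frac{629}{\left(59 + 4\right) + 243} = - \frac{629}{63 + 243} = - \frac{629}{306} = \left(-629\right) \frac{1}{306} = - \frac{37}{18}$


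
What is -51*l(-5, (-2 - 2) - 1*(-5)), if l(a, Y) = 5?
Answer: -255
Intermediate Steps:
-51*l(-5, (-2 - 2) - 1*(-5)) = -51*5 = -255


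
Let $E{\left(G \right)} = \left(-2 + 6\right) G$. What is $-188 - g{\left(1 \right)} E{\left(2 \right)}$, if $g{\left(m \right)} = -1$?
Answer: $-180$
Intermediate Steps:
$E{\left(G \right)} = 4 G$
$-188 - g{\left(1 \right)} E{\left(2 \right)} = -188 - - 4 \cdot 2 = -188 - \left(-1\right) 8 = -188 - -8 = -188 + 8 = -180$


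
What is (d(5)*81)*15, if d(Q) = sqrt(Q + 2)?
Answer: 1215*sqrt(7) ≈ 3214.6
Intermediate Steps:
d(Q) = sqrt(2 + Q)
(d(5)*81)*15 = (sqrt(2 + 5)*81)*15 = (sqrt(7)*81)*15 = (81*sqrt(7))*15 = 1215*sqrt(7)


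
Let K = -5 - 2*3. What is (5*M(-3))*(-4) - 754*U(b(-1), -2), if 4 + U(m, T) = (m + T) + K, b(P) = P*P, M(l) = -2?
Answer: 12104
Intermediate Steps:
b(P) = P**2
K = -11 (K = -5 - 6 = -11)
U(m, T) = -15 + T + m (U(m, T) = -4 + ((m + T) - 11) = -4 + ((T + m) - 11) = -4 + (-11 + T + m) = -15 + T + m)
(5*M(-3))*(-4) - 754*U(b(-1), -2) = (5*(-2))*(-4) - 754*(-15 - 2 + (-1)**2) = -10*(-4) - 754*(-15 - 2 + 1) = 40 - 754*(-16) = 40 - 1*(-12064) = 40 + 12064 = 12104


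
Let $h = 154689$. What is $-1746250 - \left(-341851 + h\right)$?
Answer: $-1559088$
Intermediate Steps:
$-1746250 - \left(-341851 + h\right) = -1746250 + \left(341851 - 154689\right) = -1746250 + 187162 = -1559088$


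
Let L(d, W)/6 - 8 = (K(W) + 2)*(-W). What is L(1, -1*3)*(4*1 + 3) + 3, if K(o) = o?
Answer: 213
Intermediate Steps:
L(d, W) = 48 - 6*W*(2 + W) (L(d, W) = 48 + 6*((W + 2)*(-W)) = 48 + 6*((2 + W)*(-W)) = 48 + 6*(-W*(2 + W)) = 48 - 6*W*(2 + W))
L(1, -1*3)*(4*1 + 3) + 3 = (48 - (-12)*3 - 6*(-1*3)²)*(4*1 + 3) + 3 = (48 - 12*(-3) - 6*(-3)²)*(4 + 3) + 3 = (48 + 36 - 6*9)*7 + 3 = (48 + 36 - 54)*7 + 3 = 30*7 + 3 = 210 + 3 = 213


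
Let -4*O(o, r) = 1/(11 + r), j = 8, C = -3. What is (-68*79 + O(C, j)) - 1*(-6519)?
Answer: 87171/76 ≈ 1147.0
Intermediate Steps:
O(o, r) = -1/(4*(11 + r))
(-68*79 + O(C, j)) - 1*(-6519) = (-68*79 - 1/(44 + 4*8)) - 1*(-6519) = (-5372 - 1/(44 + 32)) + 6519 = (-5372 - 1/76) + 6519 = -408273/76 + 6519 = 87171/76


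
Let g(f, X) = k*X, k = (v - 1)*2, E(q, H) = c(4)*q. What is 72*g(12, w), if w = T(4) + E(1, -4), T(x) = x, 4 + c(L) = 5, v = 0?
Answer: -720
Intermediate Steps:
c(L) = 1 (c(L) = -4 + 5 = 1)
E(q, H) = q (E(q, H) = 1*q = q)
k = -2 (k = (0 - 1)*2 = -1*2 = -2)
w = 5 (w = 4 + 1 = 5)
g(f, X) = -2*X
72*g(12, w) = 72*(-2*5) = 72*(-10) = -720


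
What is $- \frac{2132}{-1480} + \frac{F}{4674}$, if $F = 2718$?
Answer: $\frac{582817}{288230} \approx 2.0221$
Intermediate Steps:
$- \frac{2132}{-1480} + \frac{F}{4674} = - \frac{2132}{-1480} + \frac{2718}{4674} = \left(-2132\right) \left(- \frac{1}{1480}\right) + 2718 \cdot \frac{1}{4674} = \frac{533}{370} + \frac{453}{779} = \frac{582817}{288230}$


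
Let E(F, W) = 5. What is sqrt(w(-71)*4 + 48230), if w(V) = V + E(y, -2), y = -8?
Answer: sqrt(47966) ≈ 219.01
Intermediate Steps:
w(V) = 5 + V (w(V) = V + 5 = 5 + V)
sqrt(w(-71)*4 + 48230) = sqrt((5 - 71)*4 + 48230) = sqrt(-66*4 + 48230) = sqrt(-264 + 48230) = sqrt(47966)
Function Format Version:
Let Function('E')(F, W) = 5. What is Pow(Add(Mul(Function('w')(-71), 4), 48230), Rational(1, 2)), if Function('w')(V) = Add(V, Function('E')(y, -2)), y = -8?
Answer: Pow(47966, Rational(1, 2)) ≈ 219.01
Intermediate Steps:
Function('w')(V) = Add(5, V) (Function('w')(V) = Add(V, 5) = Add(5, V))
Pow(Add(Mul(Function('w')(-71), 4), 48230), Rational(1, 2)) = Pow(Add(Mul(Add(5, -71), 4), 48230), Rational(1, 2)) = Pow(Add(Mul(-66, 4), 48230), Rational(1, 2)) = Pow(Add(-264, 48230), Rational(1, 2)) = Pow(47966, Rational(1, 2))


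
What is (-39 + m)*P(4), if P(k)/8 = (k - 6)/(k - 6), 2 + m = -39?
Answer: -640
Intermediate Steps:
m = -41 (m = -2 - 39 = -41)
P(k) = 8 (P(k) = 8*((k - 6)/(k - 6)) = 8*((-6 + k)/(-6 + k)) = 8*1 = 8)
(-39 + m)*P(4) = (-39 - 41)*8 = -80*8 = -640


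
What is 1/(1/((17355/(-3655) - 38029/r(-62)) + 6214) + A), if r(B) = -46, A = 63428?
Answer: 236591497/15006525505342 ≈ 1.5766e-5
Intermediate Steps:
1/(1/((17355/(-3655) - 38029/r(-62)) + 6214) + A) = 1/(1/((17355/(-3655) - 38029/(-46)) + 6214) + 63428) = 1/(1/((17355*(-1/3655) - 38029*(-1/46)) + 6214) + 63428) = 1/(1/((-3471/731 + 38029/46) + 6214) + 63428) = 1/(1/(27639533/33626 + 6214) + 63428) = 1/(1/(236591497/33626) + 63428) = 1/(33626/236591497 + 63428) = 1/(15006525505342/236591497) = 236591497/15006525505342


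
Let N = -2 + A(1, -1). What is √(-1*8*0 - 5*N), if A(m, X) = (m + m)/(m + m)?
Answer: √5 ≈ 2.2361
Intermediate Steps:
A(m, X) = 1 (A(m, X) = (2*m)/((2*m)) = (2*m)*(1/(2*m)) = 1)
N = -1 (N = -2 + 1 = -1)
√(-1*8*0 - 5*N) = √(-1*8*0 - 5*(-1)) = √(-8*0 + 5) = √(0 + 5) = √5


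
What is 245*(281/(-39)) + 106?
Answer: -64711/39 ≈ -1659.3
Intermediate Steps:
245*(281/(-39)) + 106 = 245*(281*(-1/39)) + 106 = 245*(-281/39) + 106 = -68845/39 + 106 = -64711/39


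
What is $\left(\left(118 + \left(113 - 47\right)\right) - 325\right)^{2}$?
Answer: $19881$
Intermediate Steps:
$\left(\left(118 + \left(113 - 47\right)\right) - 325\right)^{2} = \left(\left(118 + 66\right) - 325\right)^{2} = \left(184 - 325\right)^{2} = \left(-141\right)^{2} = 19881$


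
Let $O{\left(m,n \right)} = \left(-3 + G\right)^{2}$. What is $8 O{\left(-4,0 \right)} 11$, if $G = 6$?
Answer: $792$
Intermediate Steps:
$O{\left(m,n \right)} = 9$ ($O{\left(m,n \right)} = \left(-3 + 6\right)^{2} = 3^{2} = 9$)
$8 O{\left(-4,0 \right)} 11 = 8 \cdot 9 \cdot 11 = 72 \cdot 11 = 792$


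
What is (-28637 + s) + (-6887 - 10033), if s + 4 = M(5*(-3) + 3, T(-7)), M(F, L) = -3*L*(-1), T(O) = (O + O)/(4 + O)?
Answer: -45547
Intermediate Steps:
T(O) = 2*O/(4 + O) (T(O) = (2*O)/(4 + O) = 2*O/(4 + O))
M(F, L) = 3*L
s = 10 (s = -4 + 3*(2*(-7)/(4 - 7)) = -4 + 3*(2*(-7)/(-3)) = -4 + 3*(2*(-7)*(-1/3)) = -4 + 3*(14/3) = -4 + 14 = 10)
(-28637 + s) + (-6887 - 10033) = (-28637 + 10) + (-6887 - 10033) = -28627 - 16920 = -45547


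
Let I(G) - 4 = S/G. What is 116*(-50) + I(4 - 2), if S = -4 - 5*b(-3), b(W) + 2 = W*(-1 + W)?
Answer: -5823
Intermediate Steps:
b(W) = -2 + W*(-1 + W)
S = -54 (S = -4 - 5*(-2 + (-3)**2 - 1*(-3)) = -4 - 5*(-2 + 9 + 3) = -4 - 5*10 = -4 - 50 = -54)
I(G) = 4 - 54/G
116*(-50) + I(4 - 2) = 116*(-50) + (4 - 54/(4 - 2)) = -5800 + (4 - 54/2) = -5800 + (4 - 54*1/2) = -5800 + (4 - 27) = -5800 - 23 = -5823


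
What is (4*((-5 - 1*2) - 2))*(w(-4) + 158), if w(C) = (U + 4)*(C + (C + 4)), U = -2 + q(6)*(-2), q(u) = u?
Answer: -7128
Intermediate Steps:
U = -14 (U = -2 + 6*(-2) = -2 - 12 = -14)
w(C) = -40 - 20*C (w(C) = (-14 + 4)*(C + (C + 4)) = -10*(C + (4 + C)) = -10*(4 + 2*C) = -40 - 20*C)
(4*((-5 - 1*2) - 2))*(w(-4) + 158) = (4*((-5 - 1*2) - 2))*((-40 - 20*(-4)) + 158) = (4*((-5 - 2) - 2))*((-40 + 80) + 158) = (4*(-7 - 2))*(40 + 158) = (4*(-9))*198 = -36*198 = -7128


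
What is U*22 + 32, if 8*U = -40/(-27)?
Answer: 974/27 ≈ 36.074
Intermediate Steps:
U = 5/27 (U = (-40/(-27))/8 = (-40*(-1/27))/8 = (1/8)*(40/27) = 5/27 ≈ 0.18519)
U*22 + 32 = (5/27)*22 + 32 = 110/27 + 32 = 974/27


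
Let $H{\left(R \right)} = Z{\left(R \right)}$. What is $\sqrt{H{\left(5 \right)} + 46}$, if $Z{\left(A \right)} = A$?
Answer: $\sqrt{51} \approx 7.1414$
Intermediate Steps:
$H{\left(R \right)} = R$
$\sqrt{H{\left(5 \right)} + 46} = \sqrt{5 + 46} = \sqrt{51}$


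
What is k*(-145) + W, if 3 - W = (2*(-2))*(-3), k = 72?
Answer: -10449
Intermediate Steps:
W = -9 (W = 3 - 2*(-2)*(-3) = 3 - (-4)*(-3) = 3 - 1*12 = 3 - 12 = -9)
k*(-145) + W = 72*(-145) - 9 = -10440 - 9 = -10449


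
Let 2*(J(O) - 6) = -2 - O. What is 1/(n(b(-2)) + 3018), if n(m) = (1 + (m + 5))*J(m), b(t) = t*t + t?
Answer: 1/3050 ≈ 0.00032787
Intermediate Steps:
J(O) = 5 - O/2 (J(O) = 6 + (-2 - O)/2 = 6 + (-1 - O/2) = 5 - O/2)
b(t) = t + t**2 (b(t) = t**2 + t = t + t**2)
n(m) = (5 - m/2)*(6 + m) (n(m) = (1 + (m + 5))*(5 - m/2) = (1 + (5 + m))*(5 - m/2) = (6 + m)*(5 - m/2) = (5 - m/2)*(6 + m))
1/(n(b(-2)) + 3018) = 1/(-(-10 - 2*(1 - 2))*(6 - 2*(1 - 2))/2 + 3018) = 1/(-(-10 - 2*(-1))*(6 - 2*(-1))/2 + 3018) = 1/(-(-10 + 2)*(6 + 2)/2 + 3018) = 1/(-1/2*(-8)*8 + 3018) = 1/(32 + 3018) = 1/3050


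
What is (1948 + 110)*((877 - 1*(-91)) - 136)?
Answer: 1712256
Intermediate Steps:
(1948 + 110)*((877 - 1*(-91)) - 136) = 2058*((877 + 91) - 136) = 2058*(968 - 136) = 2058*832 = 1712256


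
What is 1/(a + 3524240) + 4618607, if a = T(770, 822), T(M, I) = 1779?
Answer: 16285296035534/3526019 ≈ 4.6186e+6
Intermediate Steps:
a = 1779
1/(a + 3524240) + 4618607 = 1/(1779 + 3524240) + 4618607 = 1/3526019 + 4618607 = 16285296035534/3526019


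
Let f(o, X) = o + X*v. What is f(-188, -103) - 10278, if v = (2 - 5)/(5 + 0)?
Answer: -52021/5 ≈ -10404.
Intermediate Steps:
v = -⅗ (v = -3/5 = -3*⅕ = -⅗ ≈ -0.60000)
f(o, X) = o - 3*X/5 (f(o, X) = o + X*(-⅗) = o - 3*X/5)
f(-188, -103) - 10278 = (-188 - ⅗*(-103)) - 10278 = (-188 + 309/5) - 10278 = -631/5 - 10278 = -52021/5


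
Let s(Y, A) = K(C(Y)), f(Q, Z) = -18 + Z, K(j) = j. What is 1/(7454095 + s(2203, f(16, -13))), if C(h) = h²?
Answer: 1/12307304 ≈ 8.1253e-8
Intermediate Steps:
s(Y, A) = Y²
1/(7454095 + s(2203, f(16, -13))) = 1/(7454095 + 2203²) = 1/(7454095 + 4853209) = 1/12307304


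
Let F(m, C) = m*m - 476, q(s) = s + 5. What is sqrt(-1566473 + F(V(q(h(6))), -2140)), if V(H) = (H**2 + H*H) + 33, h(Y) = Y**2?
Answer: 6*sqrt(276641) ≈ 3155.8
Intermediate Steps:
q(s) = 5 + s
V(H) = 33 + 2*H**2 (V(H) = (H**2 + H**2) + 33 = 2*H**2 + 33 = 33 + 2*H**2)
F(m, C) = -476 + m**2 (F(m, C) = m**2 - 476 = -476 + m**2)
sqrt(-1566473 + F(V(q(h(6))), -2140)) = sqrt(-1566473 + (-476 + (33 + 2*(5 + 6**2)**2)**2)) = sqrt(-1566473 + (-476 + (33 + 2*(5 + 36)**2)**2)) = sqrt(-1566473 + (-476 + (33 + 2*41**2)**2)) = sqrt(-1566473 + (-476 + (33 + 2*1681)**2)) = sqrt(-1566473 + (-476 + (33 + 3362)**2)) = sqrt(-1566473 + (-476 + 3395**2)) = sqrt(-1566473 + (-476 + 11526025)) = sqrt(-1566473 + 11525549) = sqrt(9959076) = 6*sqrt(276641)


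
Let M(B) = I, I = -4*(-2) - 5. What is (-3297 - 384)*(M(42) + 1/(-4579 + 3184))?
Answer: -1711256/155 ≈ -11040.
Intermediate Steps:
I = 3 (I = 8 - 5 = 3)
M(B) = 3
(-3297 - 384)*(M(42) + 1/(-4579 + 3184)) = (-3297 - 384)*(3 + 1/(-4579 + 3184)) = -3681*(3 + 1/(-1395)) = -3681*(3 - 1/1395) = -3681*4184/1395 = -1711256/155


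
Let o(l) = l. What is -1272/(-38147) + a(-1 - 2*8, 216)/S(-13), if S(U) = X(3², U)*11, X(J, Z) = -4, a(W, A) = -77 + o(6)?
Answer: 2764405/1678468 ≈ 1.6470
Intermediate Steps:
a(W, A) = -71 (a(W, A) = -77 + 6 = -71)
S(U) = -44 (S(U) = -4*11 = -44)
-1272/(-38147) + a(-1 - 2*8, 216)/S(-13) = -1272/(-38147) - 71/(-44) = -1272*(-1/38147) - 71*(-1/44) = 1272/38147 + 71/44 = 2764405/1678468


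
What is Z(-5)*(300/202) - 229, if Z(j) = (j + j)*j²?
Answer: -60629/101 ≈ -600.29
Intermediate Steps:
Z(j) = 2*j³ (Z(j) = (2*j)*j² = 2*j³)
Z(-5)*(300/202) - 229 = (2*(-5)³)*(300/202) - 229 = (2*(-125))*(300*(1/202)) - 229 = -250*150/101 - 229 = -37500/101 - 229 = -60629/101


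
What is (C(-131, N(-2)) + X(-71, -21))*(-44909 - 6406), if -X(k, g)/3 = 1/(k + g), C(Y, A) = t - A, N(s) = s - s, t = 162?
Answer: -764952705/92 ≈ -8.3147e+6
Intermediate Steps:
N(s) = 0
C(Y, A) = 162 - A
X(k, g) = -3/(g + k) (X(k, g) = -3/(k + g) = -3/(g + k))
(C(-131, N(-2)) + X(-71, -21))*(-44909 - 6406) = ((162 - 1*0) - 3/(-21 - 71))*(-44909 - 6406) = ((162 + 0) - 3/(-92))*(-51315) = (162 - 3*(-1/92))*(-51315) = (162 + 3/92)*(-51315) = (14907/92)*(-51315) = -764952705/92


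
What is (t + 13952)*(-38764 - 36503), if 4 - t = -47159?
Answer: -4599942705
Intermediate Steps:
t = 47163 (t = 4 - 1*(-47159) = 4 + 47159 = 47163)
(t + 13952)*(-38764 - 36503) = (47163 + 13952)*(-38764 - 36503) = 61115*(-75267) = -4599942705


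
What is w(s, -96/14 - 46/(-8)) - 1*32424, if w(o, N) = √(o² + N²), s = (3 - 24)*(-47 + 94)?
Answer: -32424 + √763749457/28 ≈ -31437.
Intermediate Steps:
s = -987 (s = -21*47 = -987)
w(o, N) = √(N² + o²)
w(s, -96/14 - 46/(-8)) - 1*32424 = √((-96/14 - 46/(-8))² + (-987)²) - 1*32424 = √((-96*1/14 - 46*(-⅛))² + 974169) - 32424 = √((-48/7 + 23/4)² + 974169) - 32424 = √((-31/28)² + 974169) - 32424 = √(961/784 + 974169) - 32424 = √(763749457/784) - 32424 = √763749457/28 - 32424 = -32424 + √763749457/28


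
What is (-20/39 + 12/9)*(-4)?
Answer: -128/39 ≈ -3.2821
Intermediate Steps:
(-20/39 + 12/9)*(-4) = (-20*1/39 + 12*(⅑))*(-4) = (-20/39 + 4/3)*(-4) = (32/39)*(-4) = -128/39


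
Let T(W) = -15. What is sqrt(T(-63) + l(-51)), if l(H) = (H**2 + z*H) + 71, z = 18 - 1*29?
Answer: sqrt(3218) ≈ 56.727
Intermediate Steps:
z = -11 (z = 18 - 29 = -11)
l(H) = 71 + H**2 - 11*H (l(H) = (H**2 - 11*H) + 71 = 71 + H**2 - 11*H)
sqrt(T(-63) + l(-51)) = sqrt(-15 + (71 + (-51)**2 - 11*(-51))) = sqrt(-15 + (71 + 2601 + 561)) = sqrt(-15 + 3233) = sqrt(3218)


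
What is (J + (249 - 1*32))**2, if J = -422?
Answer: 42025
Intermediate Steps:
(J + (249 - 1*32))**2 = (-422 + (249 - 1*32))**2 = (-422 + (249 - 32))**2 = (-422 + 217)**2 = (-205)**2 = 42025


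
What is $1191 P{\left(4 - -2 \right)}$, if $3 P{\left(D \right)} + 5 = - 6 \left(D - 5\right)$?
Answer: $-4367$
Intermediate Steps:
$P{\left(D \right)} = \frac{25}{3} - 2 D$ ($P{\left(D \right)} = - \frac{5}{3} + \frac{\left(-6\right) \left(D - 5\right)}{3} = - \frac{5}{3} + \frac{\left(-6\right) \left(-5 + D\right)}{3} = - \frac{5}{3} + \frac{30 - 6 D}{3} = - \frac{5}{3} - \left(-10 + 2 D\right) = \frac{25}{3} - 2 D$)
$1191 P{\left(4 - -2 \right)} = 1191 \left(\frac{25}{3} - 2 \left(4 - -2\right)\right) = 1191 \left(\frac{25}{3} - 2 \left(4 + 2\right)\right) = 1191 \left(\frac{25}{3} - 12\right) = 1191 \left(- \frac{11}{3}\right) = -4367$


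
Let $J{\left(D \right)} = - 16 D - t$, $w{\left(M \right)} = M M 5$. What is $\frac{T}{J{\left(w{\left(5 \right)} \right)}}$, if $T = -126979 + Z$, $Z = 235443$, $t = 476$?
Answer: $- \frac{27116}{619} \approx -43.806$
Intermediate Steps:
$w{\left(M \right)} = 5 M^{2}$ ($w{\left(M \right)} = M^{2} \cdot 5 = 5 M^{2}$)
$J{\left(D \right)} = -476 - 16 D$ ($J{\left(D \right)} = - 16 D - 476 = -476 - 16 D$)
$T = 108464$ ($T = -126979 + 235443 = 108464$)
$\frac{T}{J{\left(w{\left(5 \right)} \right)}} = \frac{108464}{-476 - 16 \cdot 5 \cdot 5^{2}} = \frac{108464}{-476 - 16 \cdot 5 \cdot 25} = \frac{108464}{-476 - 2000} = \frac{108464}{-2476} = 108464 \left(- \frac{1}{2476}\right) = - \frac{27116}{619}$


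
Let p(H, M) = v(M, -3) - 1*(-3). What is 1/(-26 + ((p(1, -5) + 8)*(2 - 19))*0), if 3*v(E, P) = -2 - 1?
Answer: -1/26 ≈ -0.038462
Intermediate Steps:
v(E, P) = -1 (v(E, P) = (-2 - 1)/3 = (⅓)*(-3) = -1)
p(H, M) = 2 (p(H, M) = -1 - 1*(-3) = -1 + 3 = 2)
1/(-26 + ((p(1, -5) + 8)*(2 - 19))*0) = 1/(-26 + ((2 + 8)*(2 - 19))*0) = 1/(-26 + (10*(-17))*0) = 1/(-26 - 170*0) = 1/(-26 + 0) = 1/(-26) = -1/26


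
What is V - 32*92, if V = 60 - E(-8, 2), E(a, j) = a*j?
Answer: -2868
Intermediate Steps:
V = 76 (V = 60 - (-8)*2 = 60 - 1*(-16) = 60 + 16 = 76)
V - 32*92 = 76 - 32*92 = 76 - 2944 = -2868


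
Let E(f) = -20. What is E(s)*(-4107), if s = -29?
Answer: 82140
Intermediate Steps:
E(s)*(-4107) = -20*(-4107) = 82140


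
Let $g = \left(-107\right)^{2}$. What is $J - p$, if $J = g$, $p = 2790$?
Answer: $8659$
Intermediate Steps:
$g = 11449$
$J = 11449$
$J - p = 11449 - 2790 = 8659$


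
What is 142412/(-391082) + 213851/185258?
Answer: 28625157243/36225534578 ≈ 0.79019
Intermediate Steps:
142412/(-391082) + 213851/185258 = 142412*(-1/391082) + 213851*(1/185258) = -71206/195541 + 213851/185258 = 28625157243/36225534578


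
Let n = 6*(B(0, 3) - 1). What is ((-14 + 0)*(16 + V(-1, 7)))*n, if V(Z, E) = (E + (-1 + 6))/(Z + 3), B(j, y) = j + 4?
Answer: -5544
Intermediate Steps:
B(j, y) = 4 + j
V(Z, E) = (5 + E)/(3 + Z) (V(Z, E) = (E + 5)/(3 + Z) = (5 + E)/(3 + Z))
n = 18 (n = 6*((4 + 0) - 1) = 6*(4 - 1) = 6*3 = 18)
((-14 + 0)*(16 + V(-1, 7)))*n = ((-14 + 0)*(16 + (5 + 7)/(3 - 1)))*18 = -14*(16 + 12/2)*18 = -14*(16 + (½)*12)*18 = -14*(16 + 6)*18 = -14*22*18 = -308*18 = -5544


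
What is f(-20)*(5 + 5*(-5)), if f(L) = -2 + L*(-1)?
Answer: -360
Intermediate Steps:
f(L) = -2 - L
f(-20)*(5 + 5*(-5)) = (-2 - 1*(-20))*(5 + 5*(-5)) = (-2 + 20)*(5 - 25) = 18*(-20) = -360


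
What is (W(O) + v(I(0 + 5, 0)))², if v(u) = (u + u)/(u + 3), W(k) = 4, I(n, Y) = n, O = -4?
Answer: 441/16 ≈ 27.563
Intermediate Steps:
v(u) = 2*u/(3 + u) (v(u) = (2*u)/(3 + u) = 2*u/(3 + u))
(W(O) + v(I(0 + 5, 0)))² = (4 + 2*(0 + 5)/(3 + (0 + 5)))² = (4 + 2*5/(3 + 5))² = (4 + 2*5/8)² = (4 + 2*5*(⅛))² = (4 + 5/4)² = (21/4)² = 441/16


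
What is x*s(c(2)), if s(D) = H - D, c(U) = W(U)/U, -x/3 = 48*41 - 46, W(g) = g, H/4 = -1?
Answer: 28830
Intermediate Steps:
H = -4 (H = 4*(-1) = -4)
x = -5766 (x = -3*(48*41 - 46) = -3*(1968 - 46) = -3*1922 = -5766)
c(U) = 1 (c(U) = U/U = 1)
s(D) = -4 - D
x*s(c(2)) = -5766*(-4 - 1*1) = -5766*(-4 - 1) = -5766*(-5) = 28830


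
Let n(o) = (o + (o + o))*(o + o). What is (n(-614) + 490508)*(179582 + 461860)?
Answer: 1765558841928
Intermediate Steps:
n(o) = 6*o² (n(o) = (o + 2*o)*(2*o) = (3*o)*(2*o) = 6*o²)
(n(-614) + 490508)*(179582 + 461860) = (6*(-614)² + 490508)*(179582 + 461860) = (6*376996 + 490508)*641442 = (2261976 + 490508)*641442 = 2752484*641442 = 1765558841928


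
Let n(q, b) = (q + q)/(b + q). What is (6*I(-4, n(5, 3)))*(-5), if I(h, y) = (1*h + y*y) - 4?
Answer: 1545/8 ≈ 193.13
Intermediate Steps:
n(q, b) = 2*q/(b + q) (n(q, b) = (2*q)/(b + q) = 2*q/(b + q))
I(h, y) = -4 + h + y² (I(h, y) = (h + y²) - 4 = -4 + h + y²)
(6*I(-4, n(5, 3)))*(-5) = (6*(-4 - 4 + (2*5/(3 + 5))²))*(-5) = (6*(-4 - 4 + (2*5/8)²))*(-5) = (6*(-4 - 4 + (2*5*(⅛))²))*(-5) = (6*(-4 - 4 + (5/4)²))*(-5) = (6*(-4 - 4 + 25/16))*(-5) = (6*(-103/16))*(-5) = -309/8*(-5) = 1545/8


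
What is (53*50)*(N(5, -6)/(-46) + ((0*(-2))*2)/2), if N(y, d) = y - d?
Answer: -14575/23 ≈ -633.70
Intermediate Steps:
(53*50)*(N(5, -6)/(-46) + ((0*(-2))*2)/2) = (53*50)*((5 - 1*(-6))/(-46) + ((0*(-2))*2)/2) = 2650*((5 + 6)*(-1/46) + (0*2)*(½)) = 2650*(11*(-1/46) + 0*(½)) = 2650*(-11/46 + 0) = 2650*(-11/46) = -14575/23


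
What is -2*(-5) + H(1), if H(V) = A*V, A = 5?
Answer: 15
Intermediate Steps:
H(V) = 5*V
-2*(-5) + H(1) = -2*(-5) + 5*1 = 10 + 5 = 15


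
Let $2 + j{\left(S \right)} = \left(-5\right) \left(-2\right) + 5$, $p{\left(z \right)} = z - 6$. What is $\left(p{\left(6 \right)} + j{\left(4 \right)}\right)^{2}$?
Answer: $169$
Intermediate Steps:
$p{\left(z \right)} = -6 + z$
$j{\left(S \right)} = 13$ ($j{\left(S \right)} = -2 + \left(\left(-5\right) \left(-2\right) + 5\right) = -2 + \left(10 + 5\right) = -2 + 15 = 13$)
$\left(p{\left(6 \right)} + j{\left(4 \right)}\right)^{2} = \left(\left(-6 + 6\right) + 13\right)^{2} = \left(0 + 13\right)^{2} = 13^{2} = 169$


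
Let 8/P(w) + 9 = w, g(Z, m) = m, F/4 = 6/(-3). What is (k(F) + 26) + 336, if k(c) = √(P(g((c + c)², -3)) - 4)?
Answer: 362 + I*√42/3 ≈ 362.0 + 2.1602*I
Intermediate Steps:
F = -8 (F = 4*(6/(-3)) = 4*(6*(-⅓)) = 4*(-2) = -8)
P(w) = 8/(-9 + w)
k(c) = I*√42/3 (k(c) = √(8/(-9 - 3) - 4) = √(8/(-12) - 4) = √(8*(-1/12) - 4) = √(-⅔ - 4) = √(-14/3) = I*√42/3)
(k(F) + 26) + 336 = (I*√42/3 + 26) + 336 = (26 + I*√42/3) + 336 = 362 + I*√42/3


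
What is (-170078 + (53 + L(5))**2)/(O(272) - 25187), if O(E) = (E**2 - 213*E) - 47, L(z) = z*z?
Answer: 81997/4593 ≈ 17.853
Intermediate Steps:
L(z) = z**2
O(E) = -47 + E**2 - 213*E
(-170078 + (53 + L(5))**2)/(O(272) - 25187) = (-170078 + (53 + 5**2)**2)/((-47 + 272**2 - 213*272) - 25187) = (-170078 + (53 + 25)**2)/((-47 + 73984 - 57936) - 25187) = (-170078 + 78**2)/(16001 - 25187) = (-170078 + 6084)/(-9186) = -163994*(-1/9186) = 81997/4593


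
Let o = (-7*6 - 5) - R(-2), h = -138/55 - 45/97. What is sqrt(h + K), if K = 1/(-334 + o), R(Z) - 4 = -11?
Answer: I*sqrt(809147810)/16490 ≈ 1.725*I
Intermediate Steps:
R(Z) = -7 (R(Z) = 4 - 11 = -7)
h = -15861/5335 (h = -138*1/55 - 45*1/97 = -138/55 - 45/97 = -15861/5335 ≈ -2.9730)
o = -40 (o = (-7*6 - 5) - 1*(-7) = (-42 - 5) + 7 = -47 + 7 = -40)
K = -1/374 (K = 1/(-334 - 40) = 1/(-374) = -1/374 ≈ -0.0026738)
sqrt(h + K) = sqrt(-15861/5335 - 1/374) = sqrt(-49069/16490) = I*sqrt(809147810)/16490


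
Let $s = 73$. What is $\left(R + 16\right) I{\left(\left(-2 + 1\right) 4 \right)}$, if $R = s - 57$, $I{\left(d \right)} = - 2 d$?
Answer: $256$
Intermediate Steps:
$R = 16$ ($R = 73 - 57 = 16$)
$\left(R + 16\right) I{\left(\left(-2 + 1\right) 4 \right)} = \left(16 + 16\right) \left(- 2 \left(-2 + 1\right) 4\right) = 32 \left(- 2 \left(\left(-1\right) 4\right)\right) = 32 \left(\left(-2\right) \left(-4\right)\right) = 32 \cdot 8 = 256$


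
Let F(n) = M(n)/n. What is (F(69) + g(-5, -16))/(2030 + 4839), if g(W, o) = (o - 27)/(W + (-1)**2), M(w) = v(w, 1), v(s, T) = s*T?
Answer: 47/27476 ≈ 0.0017106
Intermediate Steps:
v(s, T) = T*s
M(w) = w (M(w) = 1*w = w)
g(W, o) = (-27 + o)/(1 + W) (g(W, o) = (-27 + o)/(W + 1) = (-27 + o)/(1 + W))
F(n) = 1 (F(n) = n/n = 1)
(F(69) + g(-5, -16))/(2030 + 4839) = (1 + (-27 - 16)/(1 - 5))/(2030 + 4839) = (1 - 43/(-4))/6869 = (1 - 1/4*(-43))*(1/6869) = (1 + 43/4)*(1/6869) = (47/4)*(1/6869) = 47/27476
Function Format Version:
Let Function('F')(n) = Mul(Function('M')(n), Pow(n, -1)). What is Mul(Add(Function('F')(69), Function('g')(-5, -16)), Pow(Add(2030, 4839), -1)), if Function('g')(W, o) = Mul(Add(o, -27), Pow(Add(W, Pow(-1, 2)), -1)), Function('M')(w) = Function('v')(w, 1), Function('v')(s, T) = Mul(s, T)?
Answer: Rational(47, 27476) ≈ 0.0017106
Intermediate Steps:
Function('v')(s, T) = Mul(T, s)
Function('M')(w) = w (Function('M')(w) = Mul(1, w) = w)
Function('g')(W, o) = Mul(Pow(Add(1, W), -1), Add(-27, o)) (Function('g')(W, o) = Mul(Add(-27, o), Pow(Add(W, 1), -1)) = Mul(Add(-27, o), Pow(Add(1, W), -1)) = Mul(Pow(Add(1, W), -1), Add(-27, o)))
Function('F')(n) = 1 (Function('F')(n) = Mul(n, Pow(n, -1)) = 1)
Mul(Add(Function('F')(69), Function('g')(-5, -16)), Pow(Add(2030, 4839), -1)) = Mul(Add(1, Mul(Pow(Add(1, -5), -1), Add(-27, -16))), Pow(Add(2030, 4839), -1)) = Mul(Add(1, Mul(Pow(-4, -1), -43)), Pow(6869, -1)) = Mul(Add(1, Mul(Rational(-1, 4), -43)), Rational(1, 6869)) = Mul(Add(1, Rational(43, 4)), Rational(1, 6869)) = Mul(Rational(47, 4), Rational(1, 6869)) = Rational(47, 27476)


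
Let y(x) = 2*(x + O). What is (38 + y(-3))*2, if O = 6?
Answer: 88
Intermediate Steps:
y(x) = 12 + 2*x (y(x) = 2*(x + 6) = 2*(6 + x) = 12 + 2*x)
(38 + y(-3))*2 = (38 + (12 + 2*(-3)))*2 = (38 + (12 - 6))*2 = (38 + 6)*2 = 44*2 = 88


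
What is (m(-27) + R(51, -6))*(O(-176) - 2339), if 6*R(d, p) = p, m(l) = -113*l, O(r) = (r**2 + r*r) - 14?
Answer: 181776950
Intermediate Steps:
O(r) = -14 + 2*r**2 (O(r) = (r**2 + r**2) - 14 = 2*r**2 - 14 = -14 + 2*r**2)
R(d, p) = p/6
(m(-27) + R(51, -6))*(O(-176) - 2339) = (-113*(-27) + (1/6)*(-6))*((-14 + 2*(-176)**2) - 2339) = (3051 - 1)*((-14 + 2*30976) - 2339) = 3050*((-14 + 61952) - 2339) = 3050*(61938 - 2339) = 3050*59599 = 181776950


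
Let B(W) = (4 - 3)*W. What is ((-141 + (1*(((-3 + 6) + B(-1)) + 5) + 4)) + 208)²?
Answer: 6084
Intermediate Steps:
B(W) = W (B(W) = 1*W = W)
((-141 + (1*(((-3 + 6) + B(-1)) + 5) + 4)) + 208)² = ((-141 + (1*(((-3 + 6) - 1) + 5) + 4)) + 208)² = ((-141 + (1*((3 - 1) + 5) + 4)) + 208)² = ((-141 + (1*(2 + 5) + 4)) + 208)² = ((-141 + (1*7 + 4)) + 208)² = ((-141 + (7 + 4)) + 208)² = ((-141 + 11) + 208)² = (-130 + 208)² = 78² = 6084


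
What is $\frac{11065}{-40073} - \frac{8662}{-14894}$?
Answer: $\frac{753348}{2466311} \approx 0.30546$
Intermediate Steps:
$\frac{11065}{-40073} - \frac{8662}{-14894} = 11065 \left(- \frac{1}{40073}\right) - - \frac{4331}{7447} = - \frac{11065}{40073} + \frac{4331}{7447} = \frac{753348}{2466311}$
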